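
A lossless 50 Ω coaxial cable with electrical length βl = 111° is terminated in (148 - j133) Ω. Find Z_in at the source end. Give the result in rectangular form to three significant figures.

tan(βl) = tan(111°) = -2.61
Z_in = Z_0·(Z_L + jZ_0·tanβl)/(Z_0 + jZ_L·tanβl)
     = 50·(148 − j263)/(-296 − j386)

Z_in ≈ 12.2 + j28.6 Ω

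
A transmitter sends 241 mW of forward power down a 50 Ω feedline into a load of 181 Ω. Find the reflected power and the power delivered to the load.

P_reflected ≈ 77.5 mW; P_delivered ≈ 163 mW

Γ = (181 − 50)/(181 + 50) = 0.567
|Γ|² = 0.322
P_refl = |Γ|²·P_inc = 77.5 mW, P_del = (1 − |Γ|²)·P_inc = 163 mW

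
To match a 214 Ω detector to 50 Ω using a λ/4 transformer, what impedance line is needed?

Z_qwt = √(Z_0·R_L) = √(50 × 214) = √10700

Z_qwt ≈ 103 Ω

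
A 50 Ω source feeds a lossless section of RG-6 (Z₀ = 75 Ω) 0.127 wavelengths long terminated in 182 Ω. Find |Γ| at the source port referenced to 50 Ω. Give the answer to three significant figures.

|Γ| ≈ 0.457

βl = 2π × 0.127 = 45.7°
tan(βl) = 1.03
Z_in = Z_0·(Z_L + jZ_0·tanβl)/(Z_0 + jZ_L·tanβl) = 51.9 − j52.3 Ω
Γ_s = (Z_in − Z_s)/(Z_in + Z_s) = (1.91 − j52.3)/(102 − j52.3), |Γ_s| = 0.457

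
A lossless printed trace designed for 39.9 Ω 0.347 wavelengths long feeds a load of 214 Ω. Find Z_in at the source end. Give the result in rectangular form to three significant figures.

Z_in ≈ 10.9 + j26.4 Ω

βl = 2π × 0.347 = 125°
tan(βl) = tan(125°) = -1.43
Z_in = Z_0·(Z_L + jZ_0·tanβl)/(Z_0 + jZ_L·tanβl)
     = 39.9·(214 − j57.2)/(39.9 − j307)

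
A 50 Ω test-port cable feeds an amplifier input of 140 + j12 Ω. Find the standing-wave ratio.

VSWR ≈ 2.82

Γ = (Z_L − Z_0)/(Z_L + Z_0) = (90 + j12)/(190 + j12)
|Γ| = 90.8/190 = 0.477
VSWR = (1 + |Γ|)/(1 − |Γ|) = 1.48/0.523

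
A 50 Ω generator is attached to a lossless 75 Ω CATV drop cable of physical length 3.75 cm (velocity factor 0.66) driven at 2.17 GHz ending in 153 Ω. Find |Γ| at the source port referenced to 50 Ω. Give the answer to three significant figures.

λ = v/f = 0.66·c / 2.17 GHz = 0.0912 m
βl = 2π·l/λ = 2π × 0.411 = 148°
tan(βl) = -0.626
Z_in = Z_0·(Z_L + jZ_0·tanβl)/(Z_0 + jZ_L·tanβl) = 80.9 + j56.4 Ω
Γ_s = (Z_in − Z_s)/(Z_in + Z_s) = (30.9 + j56.4)/(131 + j56.4), |Γ_s| = 0.451

|Γ| ≈ 0.451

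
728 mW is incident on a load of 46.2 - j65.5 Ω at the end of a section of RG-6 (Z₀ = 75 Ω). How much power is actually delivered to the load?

|Γ| = |(-28.8 − j65.5)/(121.2 − j65.5)| = 0.519
|Γ|² = 0.27
P_refl = |Γ|²·P_inc = 196 mW, P_del = (1 − |Γ|²)·P_inc = 532 mW

P_delivered ≈ 532 mW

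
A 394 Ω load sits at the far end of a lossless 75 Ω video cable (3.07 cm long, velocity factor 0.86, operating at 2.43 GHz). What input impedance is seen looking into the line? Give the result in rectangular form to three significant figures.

Z_in ≈ 15.1 + j18.1 Ω

λ = v/f = 0.86·c / 2.43 GHz = 0.106 m
βl = 2π·l/λ = 2π × 0.289 = 104°
tan(βl) = tan(104°) = -3.98
Z_in = Z_0·(Z_L + jZ_0·tanβl)/(Z_0 + jZ_L·tanβl)
     = 75·(394 − j299)/(75 − j1570)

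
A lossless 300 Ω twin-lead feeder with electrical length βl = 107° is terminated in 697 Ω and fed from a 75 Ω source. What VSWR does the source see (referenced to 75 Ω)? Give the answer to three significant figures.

VSWR ≈ 2.51

tan(βl) = -3.27
Z_in = Z_0·(Z_L + jZ_0·tanβl)/(Z_0 + jZ_L·tanβl) = 139 + j73.5 Ω
Γ_s = (Z_in − Z_s)/(Z_in + Z_s) = (63.8 + j73.5)/(214 + j73.5), |Γ_s| = 0.43
VSWR = (1 + |Γ_s|)/(1 − |Γ_s|)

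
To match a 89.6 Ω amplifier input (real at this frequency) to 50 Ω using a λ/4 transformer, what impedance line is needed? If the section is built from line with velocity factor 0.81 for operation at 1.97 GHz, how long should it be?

Z_qwt ≈ 66.9 Ω; length ≈ 3.08 cm

Z_qwt = √(Z_0·R_L) = √(50 × 89.6) = √4480
λ = 0.81·c/f = 0.123 m, so l = λ/4 = 0.0308 m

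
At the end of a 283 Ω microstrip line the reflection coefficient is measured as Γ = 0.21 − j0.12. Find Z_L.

Z_L ≈ 417 − j106 Ω

Z_L = Z_0·(1 + Γ)/(1 − Γ) = 283·(1.21 − j0.12)/(0.79 + j0.12)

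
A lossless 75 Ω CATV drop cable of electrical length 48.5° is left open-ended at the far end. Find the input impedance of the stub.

Z_in ≈ −j66.4 Ω

tan(βl) = 1.13
For an open-ended stub, Z_in = −jZ_0·cot(βl) = −jZ_0/tan(βl)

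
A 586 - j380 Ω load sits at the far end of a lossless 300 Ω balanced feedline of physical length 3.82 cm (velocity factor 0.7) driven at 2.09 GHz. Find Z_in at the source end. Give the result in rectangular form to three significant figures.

λ = v/f = 0.7·c / 2.09 GHz = 0.1 m
βl = 2π·l/λ = 2π × 0.38 = 137°
tan(βl) = tan(137°) = -0.937
Z_in = Z_0·(Z_L + jZ_0·tanβl)/(Z_0 + jZ_L·tanβl)
     = 300·(586 − j661)/(-56 − j549)

Z_in ≈ 325 + j353 Ω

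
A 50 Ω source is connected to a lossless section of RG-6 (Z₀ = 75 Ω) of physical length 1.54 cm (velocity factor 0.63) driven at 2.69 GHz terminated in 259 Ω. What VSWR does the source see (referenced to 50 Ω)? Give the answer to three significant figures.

VSWR ≈ 2.42

λ = v/f = 0.63·c / 2.69 GHz = 0.0703 m
βl = 2π·l/λ = 2π × 0.219 = 78.9°
tan(βl) = 5.1
Z_in = Z_0·(Z_L + jZ_0·tanβl)/(Z_0 + jZ_L·tanβl) = 22.5 − j13.4 Ω
Γ_s = (Z_in − Z_s)/(Z_in + Z_s) = (-27.5 − j13.4)/(72.5 − j13.4), |Γ_s| = 0.415
VSWR = (1 + |Γ_s|)/(1 − |Γ_s|)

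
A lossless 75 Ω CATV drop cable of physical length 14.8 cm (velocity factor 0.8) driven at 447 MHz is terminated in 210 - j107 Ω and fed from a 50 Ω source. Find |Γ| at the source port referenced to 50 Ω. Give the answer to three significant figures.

|Γ| ≈ 0.463

λ = v/f = 0.8·c / 447 MHz = 0.537 m
βl = 2π·l/λ = 2π × 0.276 = 99.2°
tan(βl) = -6.15
Z_in = Z_0·(Z_L + jZ_0·tanβl)/(Z_0 + jZ_L·tanβl) = 22.8 + j22.5 Ω
Γ_s = (Z_in − Z_s)/(Z_in + Z_s) = (-27.2 + j22.5)/(72.8 + j22.5), |Γ_s| = 0.463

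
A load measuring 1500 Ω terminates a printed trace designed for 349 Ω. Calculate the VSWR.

VSWR ≈ 4.3

Γ = (1500 − 349)/(1500 + 349) = 0.622
VSWR = (1 + 0.622)/(1 − 0.622)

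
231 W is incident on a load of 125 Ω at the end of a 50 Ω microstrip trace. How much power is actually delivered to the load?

Γ = (125 − 50)/(125 + 50) = 0.429
|Γ|² = 0.184
P_refl = |Γ|²·P_inc = 42.4 W, P_del = (1 − |Γ|²)·P_inc = 189 W

P_delivered ≈ 189 W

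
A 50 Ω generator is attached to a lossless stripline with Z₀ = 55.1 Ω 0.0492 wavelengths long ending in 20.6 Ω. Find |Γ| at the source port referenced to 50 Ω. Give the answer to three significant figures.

|Γ| ≈ 0.425

βl = 2π × 0.0492 = 17.7°
tan(βl) = 0.319
Z_in = Z_0·(Z_L + jZ_0·tanβl)/(Z_0 + jZ_L·tanβl) = 22.4 + j14.9 Ω
Γ_s = (Z_in − Z_s)/(Z_in + Z_s) = (-27.6 + j14.9)/(72.4 + j14.9), |Γ_s| = 0.425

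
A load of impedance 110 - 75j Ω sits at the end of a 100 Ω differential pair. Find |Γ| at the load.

|Γ| ≈ 0.339

Γ = (Z_L − Z_0)/(Z_L + Z_0) = (10 − j75)/(210 − j75)
|Γ| = 75.7/223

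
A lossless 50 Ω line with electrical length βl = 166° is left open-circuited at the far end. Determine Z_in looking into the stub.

tan(βl) = -0.249
For an open-circuited stub, Z_in = −jZ_0·cot(βl) = −jZ_0/tan(βl)

Z_in ≈ +j201 Ω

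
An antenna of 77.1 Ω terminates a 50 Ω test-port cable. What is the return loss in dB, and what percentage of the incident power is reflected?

Γ = (77.1 − 50)/(77.1 + 50) = 0.213
RL = −20·log₁₀(0.213) = 13.4 dB
P_refl/P_inc = |Γ|² = 0.0455

RL ≈ 13.4 dB; 4.55% of incident power reflected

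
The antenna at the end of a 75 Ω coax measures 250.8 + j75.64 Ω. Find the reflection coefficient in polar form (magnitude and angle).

Γ ≈ 0.572 ∠ 10.2°

Γ = (Z_L − Z_0)/(Z_L + Z_0) = (175.8 + j75.64)/(325.8 + j75.64)
|Γ| = 191/334 = 0.572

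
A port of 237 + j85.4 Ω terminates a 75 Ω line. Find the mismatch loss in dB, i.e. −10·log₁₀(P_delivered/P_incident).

Γ = (162 + j85.4)/(312 + j85.4), |Γ| = 0.566
|Γ|² = 0.321, so P_del/P_inc = 1 − |Γ|² = 0.679
ML = −10·log₁₀(1 − |Γ|²)

mismatch loss ≈ 1.68 dB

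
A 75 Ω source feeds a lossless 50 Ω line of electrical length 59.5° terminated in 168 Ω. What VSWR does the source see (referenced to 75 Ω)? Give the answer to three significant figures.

tan(βl) = 1.7
Z_in = Z_0·(Z_L + jZ_0·tanβl)/(Z_0 + jZ_L·tanβl) = 19.4 − j26 Ω
Γ_s = (Z_in − Z_s)/(Z_in + Z_s) = (-55.6 − j26)/(94.4 − j26), |Γ_s| = 0.626
VSWR = (1 + |Γ_s|)/(1 − |Γ_s|)

VSWR ≈ 4.35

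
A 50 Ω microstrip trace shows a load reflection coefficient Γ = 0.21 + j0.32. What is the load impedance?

Z_L ≈ 58.7 + j44 Ω

Z_L = Z_0·(1 + Γ)/(1 − Γ) = 50·(1.21 + j0.32)/(0.79 − j0.32)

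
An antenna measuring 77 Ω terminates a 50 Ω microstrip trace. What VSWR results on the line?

VSWR ≈ 1.54

For a purely resistive load, VSWR = R_L/Z_0 or Z_0/R_L (whichever > 1) = 77/50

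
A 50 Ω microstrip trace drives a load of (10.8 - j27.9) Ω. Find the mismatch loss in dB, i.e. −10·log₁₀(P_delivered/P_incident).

Γ = (-39.2 − j27.9)/(60.8 − j27.9), |Γ| = 0.719
|Γ|² = 0.517, so P_del/P_inc = 1 − |Γ|² = 0.483
ML = −10·log₁₀(1 − |Γ|²)

mismatch loss ≈ 3.16 dB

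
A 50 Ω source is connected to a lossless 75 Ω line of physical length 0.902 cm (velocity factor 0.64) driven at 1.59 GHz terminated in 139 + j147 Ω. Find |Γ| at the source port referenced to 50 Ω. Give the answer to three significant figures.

|Γ| ≈ 0.723

λ = v/f = 0.64·c / 1.59 GHz = 0.121 m
βl = 2π·l/λ = 2π × 0.0747 = 26.9°
tan(βl) = 0.507
Z_in = Z_0·(Z_L + jZ_0·tanβl)/(Z_0 + jZ_L·tanβl) = 198 − j147 Ω
Γ_s = (Z_in − Z_s)/(Z_in + Z_s) = (148 − j147)/(248 − j147), |Γ_s| = 0.723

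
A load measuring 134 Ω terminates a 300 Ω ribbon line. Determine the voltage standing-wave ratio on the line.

VSWR ≈ 2.24

Γ = (134 − 300)/(134 + 300) = -0.382
VSWR = (1 + 0.382)/(1 − 0.382)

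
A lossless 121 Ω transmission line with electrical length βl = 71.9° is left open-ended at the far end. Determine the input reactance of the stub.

tan(βl) = 3.06
For an open-ended stub, Z_in = −jZ_0·cot(βl) = −jZ_0/tan(βl)

X_in ≈ -39.5 Ω (capacitive)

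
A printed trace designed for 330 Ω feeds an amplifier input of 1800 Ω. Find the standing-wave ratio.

VSWR ≈ 5.45

Γ = (1800 − 330)/(1800 + 330) = 0.69
VSWR = (1 + 0.69)/(1 − 0.69)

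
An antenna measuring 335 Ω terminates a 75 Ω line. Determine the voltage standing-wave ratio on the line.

VSWR ≈ 4.47

For a purely resistive load, VSWR = R_L/Z_0 or Z_0/R_L (whichever > 1) = 335/75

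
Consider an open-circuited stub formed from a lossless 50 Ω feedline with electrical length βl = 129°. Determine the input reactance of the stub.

tan(βl) = -1.23
For an open-circuited stub, Z_in = −jZ_0·cot(βl) = −jZ_0/tan(βl)

X_in ≈ 40.5 Ω (inductive)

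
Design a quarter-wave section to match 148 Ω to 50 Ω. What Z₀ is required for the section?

Z_qwt ≈ 86 Ω

Z_qwt = √(Z_0·R_L) = √(50 × 148) = √7400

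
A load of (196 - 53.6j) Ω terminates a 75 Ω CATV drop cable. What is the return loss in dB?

Γ = (121 − j53.6)/(271 − j53.6), |Γ| = 0.479
RL = −20·log₁₀|Γ| = −20·log₁₀(0.479)

RL ≈ 6.39 dB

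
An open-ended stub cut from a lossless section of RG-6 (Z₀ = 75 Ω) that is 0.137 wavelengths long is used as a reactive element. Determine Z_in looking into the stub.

βl = 2π × 0.137 = 49.3°
tan(βl) = 1.16
For an open-ended stub, Z_in = −jZ_0·cot(βl) = −jZ_0/tan(βl)

Z_in ≈ −j64.5 Ω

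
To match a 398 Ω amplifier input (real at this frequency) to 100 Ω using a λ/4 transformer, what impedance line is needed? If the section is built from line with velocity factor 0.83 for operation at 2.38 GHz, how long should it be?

Z_qwt = √(Z_0·R_L) = √(100 × 398) = √39800
λ = 0.83·c/f = 0.105 m, so l = λ/4 = 0.0262 m

Z_qwt ≈ 199 Ω; length ≈ 2.62 cm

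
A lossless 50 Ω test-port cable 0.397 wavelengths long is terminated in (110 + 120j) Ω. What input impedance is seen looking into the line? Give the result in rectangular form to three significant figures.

βl = 2π × 0.397 = 143°
tan(βl) = tan(143°) = -0.756
Z_in = Z_0·(Z_L + jZ_0·tanβl)/(Z_0 + jZ_L·tanβl)
     = 50·(110 + j82.2)/(141 − j83.1)

Z_in ≈ 16.2 + j38.8 Ω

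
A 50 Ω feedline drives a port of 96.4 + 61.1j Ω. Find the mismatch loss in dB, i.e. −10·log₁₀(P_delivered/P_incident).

mismatch loss ≈ 1.16 dB

Γ = (46.4 + j61.1)/(146.4 + j61.1), |Γ| = 0.484
|Γ|² = 0.234, so P_del/P_inc = 1 − |Γ|² = 0.766
ML = −10·log₁₀(1 − |Γ|²)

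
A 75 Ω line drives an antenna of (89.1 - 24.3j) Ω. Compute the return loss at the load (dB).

Γ = (14.1 − j24.3)/(164.1 − j24.3), |Γ| = 0.169
RL = −20·log₁₀|Γ| = −20·log₁₀(0.169)

RL ≈ 15.4 dB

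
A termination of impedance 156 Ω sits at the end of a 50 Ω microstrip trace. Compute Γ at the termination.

Γ = (Z_L − Z_0)/(Z_L + Z_0) = (156 − 50)/(156 + 50) = 106/206

Γ = 0.515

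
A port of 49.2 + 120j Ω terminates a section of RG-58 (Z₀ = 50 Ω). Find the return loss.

Γ = (-0.8 + j120)/(99.2 + j120), |Γ| = 0.771
RL = −20·log₁₀|Γ| = −20·log₁₀(0.771)

RL ≈ 2.26 dB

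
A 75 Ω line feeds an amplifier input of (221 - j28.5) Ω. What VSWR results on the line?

Γ = (Z_L − Z_0)/(Z_L + Z_0) = (146 − j28.5)/(296 − j28.5)
|Γ| = 149/297 = 0.5
VSWR = (1 + |Γ|)/(1 − |Γ|) = 1.5/0.5

VSWR ≈ 3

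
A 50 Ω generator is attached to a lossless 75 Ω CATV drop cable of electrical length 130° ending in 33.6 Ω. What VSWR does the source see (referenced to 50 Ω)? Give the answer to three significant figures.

VSWR ≈ 2.66

tan(βl) = -1.19
Z_in = Z_0·(Z_L + jZ_0·tanβl)/(Z_0 + jZ_L·tanβl) = 63.3 − j55.6 Ω
Γ_s = (Z_in − Z_s)/(Z_in + Z_s) = (13.3 − j55.6)/(113 − j55.6), |Γ_s| = 0.453
VSWR = (1 + |Γ_s|)/(1 − |Γ_s|)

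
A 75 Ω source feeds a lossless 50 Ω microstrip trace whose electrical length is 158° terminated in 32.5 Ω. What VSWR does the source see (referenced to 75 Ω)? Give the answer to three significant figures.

VSWR ≈ 2.18

tan(βl) = -0.404
Z_in = Z_0·(Z_L + jZ_0·tanβl)/(Z_0 + jZ_L·tanβl) = 35.4 − j10.9 Ω
Γ_s = (Z_in − Z_s)/(Z_in + Z_s) = (-39.6 − j10.9)/(110 − j10.9), |Γ_s| = 0.371
VSWR = (1 + |Γ_s|)/(1 − |Γ_s|)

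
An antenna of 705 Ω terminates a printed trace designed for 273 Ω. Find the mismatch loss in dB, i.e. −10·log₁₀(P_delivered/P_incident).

mismatch loss ≈ 0.943 dB

Γ = (705 − 273)/(705 + 273) = 0.442
|Γ|² = 0.195, so P_del/P_inc = 1 − |Γ|² = 0.805
ML = −10·log₁₀(1 − |Γ|²)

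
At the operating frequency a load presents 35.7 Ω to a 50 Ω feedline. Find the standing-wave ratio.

Γ = (35.7 − 50)/(35.7 + 50) = -0.167
VSWR = (1 + 0.167)/(1 − 0.167)

VSWR ≈ 1.4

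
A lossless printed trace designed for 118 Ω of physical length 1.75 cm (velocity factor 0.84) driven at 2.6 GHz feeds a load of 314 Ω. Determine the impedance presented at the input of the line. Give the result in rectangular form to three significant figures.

λ = v/f = 0.84·c / 2.6 GHz = 0.0969 m
βl = 2π·l/λ = 2π × 0.181 = 65°
tan(βl) = tan(65°) = 2.14
Z_in = Z_0·(Z_L + jZ_0·tanβl)/(Z_0 + jZ_L·tanβl)
     = 118·(314 + j253)/(118 + j673)

Z_in ≈ 52.4 − j45.8 Ω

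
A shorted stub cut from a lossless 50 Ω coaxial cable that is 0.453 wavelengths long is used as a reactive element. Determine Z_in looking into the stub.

βl = 2π × 0.453 = 163°
tan(βl) = -0.304
For a shorted stub, Z_in = jZ_0·tan(βl)

Z_in ≈ −j15.2 Ω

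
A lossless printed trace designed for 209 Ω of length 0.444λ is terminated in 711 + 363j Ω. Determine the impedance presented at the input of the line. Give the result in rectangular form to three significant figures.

Z_in ≈ 190 + j320 Ω

βl = 2π × 0.444 = 160°
tan(βl) = tan(160°) = -0.367
Z_in = Z_0·(Z_L + jZ_0·tanβl)/(Z_0 + jZ_L·tanβl)
     = 209·(711 + j286)/(342 − j261)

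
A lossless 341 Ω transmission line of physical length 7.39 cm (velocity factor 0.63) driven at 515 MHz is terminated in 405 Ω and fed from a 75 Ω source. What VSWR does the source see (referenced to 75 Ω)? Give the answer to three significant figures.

VSWR ≈ 3.97

λ = v/f = 0.63·c / 515 MHz = 0.367 m
βl = 2π·l/λ = 2π × 0.201 = 72.5°
tan(βl) = 3.17
Z_in = Z_0·(Z_L + jZ_0·tanβl)/(Z_0 + jZ_L·tanβl) = 295 − j29.2 Ω
Γ_s = (Z_in − Z_s)/(Z_in + Z_s) = (220 − j29.2)/(370 − j29.2), |Γ_s| = 0.598
VSWR = (1 + |Γ_s|)/(1 − |Γ_s|)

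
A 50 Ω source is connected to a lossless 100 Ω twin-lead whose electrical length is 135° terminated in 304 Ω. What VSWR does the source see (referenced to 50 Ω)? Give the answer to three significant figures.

VSWR ≈ 3.96

tan(βl) = -1
Z_in = Z_0·(Z_L + jZ_0·tanβl)/(Z_0 + jZ_L·tanβl) = 59.4 + j80.5 Ω
Γ_s = (Z_in − Z_s)/(Z_in + Z_s) = (9.37 + j80.5)/(109 + j80.5), |Γ_s| = 0.597
VSWR = (1 + |Γ_s|)/(1 − |Γ_s|)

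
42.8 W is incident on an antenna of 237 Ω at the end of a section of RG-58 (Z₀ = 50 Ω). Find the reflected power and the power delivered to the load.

Γ = (237 − 50)/(237 + 50) = 0.652
|Γ|² = 0.425
P_refl = |Γ|²·P_inc = 18.2 W, P_del = (1 − |Γ|²)·P_inc = 24.6 W

P_reflected ≈ 18.2 W; P_delivered ≈ 24.6 W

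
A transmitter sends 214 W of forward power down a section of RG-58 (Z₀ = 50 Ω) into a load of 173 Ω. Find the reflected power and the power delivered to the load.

Γ = (173 − 50)/(173 + 50) = 0.552
|Γ|² = 0.304
P_refl = |Γ|²·P_inc = 65.1 W, P_del = (1 − |Γ|²)·P_inc = 149 W

P_reflected ≈ 65.1 W; P_delivered ≈ 149 W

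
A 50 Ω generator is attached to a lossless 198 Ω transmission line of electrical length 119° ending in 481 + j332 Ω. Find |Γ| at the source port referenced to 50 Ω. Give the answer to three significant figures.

|Γ| ≈ 0.47

tan(βl) = -1.8
Z_in = Z_0·(Z_L + jZ_0·tanβl)/(Z_0 + jZ_L·tanβl) = 57.8 + j56.7 Ω
Γ_s = (Z_in − Z_s)/(Z_in + Z_s) = (7.8 + j56.7)/(108 + j56.7), |Γ_s| = 0.47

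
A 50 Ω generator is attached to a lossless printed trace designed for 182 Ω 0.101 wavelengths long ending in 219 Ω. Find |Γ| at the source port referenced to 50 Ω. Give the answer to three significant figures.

|Γ| ≈ 0.593

βl = 2π × 0.101 = 36.4°
tan(βl) = 0.736
Z_in = Z_0·(Z_L + jZ_0·tanβl)/(Z_0 + jZ_L·tanβl) = 189 − j33.6 Ω
Γ_s = (Z_in − Z_s)/(Z_in + Z_s) = (139 − j33.6)/(239 − j33.6), |Γ_s| = 0.593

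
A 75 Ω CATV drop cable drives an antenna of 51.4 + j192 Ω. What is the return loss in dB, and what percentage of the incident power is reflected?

Γ = (-23.6 + j192)/(126.4 + j192), |Γ| = 0.842
RL = −20·log₁₀(0.842) = 1.5 dB
P_refl/P_inc = |Γ|² = 0.708

RL ≈ 1.5 dB; 70.8% of incident power reflected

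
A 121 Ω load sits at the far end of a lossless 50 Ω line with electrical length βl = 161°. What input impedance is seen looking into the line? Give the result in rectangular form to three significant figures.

tan(βl) = tan(161°) = -0.344
Z_in = Z_0·(Z_L + jZ_0·tanβl)/(Z_0 + jZ_L·tanβl)
     = 50·(121 − j17.2)/(50 − j41.7)

Z_in ≈ 79.9 + j49.3 Ω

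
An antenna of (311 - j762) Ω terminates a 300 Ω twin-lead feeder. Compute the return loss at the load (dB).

RL ≈ 2.16 dB

Γ = (11 − j762)/(611 − j762), |Γ| = 0.78
RL = −20·log₁₀|Γ| = −20·log₁₀(0.78)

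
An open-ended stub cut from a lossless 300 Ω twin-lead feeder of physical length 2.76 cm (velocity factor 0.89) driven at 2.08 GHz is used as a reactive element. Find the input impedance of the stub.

λ = v/f = 0.89·c / 2.08 GHz = 0.128 m
βl = 2π·l/λ = 2π × 0.215 = 77.4°
tan(βl) = 4.48
For an open-ended stub, Z_in = −jZ_0·cot(βl) = −jZ_0/tan(βl)

Z_in ≈ −j67 Ω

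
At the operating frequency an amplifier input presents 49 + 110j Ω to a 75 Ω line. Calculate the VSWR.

VSWR ≈ 5.29

Γ = (Z_L − Z_0)/(Z_L + Z_0) = (-26 + j110)/(124 + j110)
|Γ| = 113/166 = 0.682
VSWR = (1 + |Γ|)/(1 − |Γ|) = 1.68/0.318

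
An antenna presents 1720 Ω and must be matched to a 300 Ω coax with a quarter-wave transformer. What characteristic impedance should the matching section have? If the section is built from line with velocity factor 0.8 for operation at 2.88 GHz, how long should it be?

Z_qwt ≈ 718 Ω; length ≈ 2.08 cm

Z_qwt = √(Z_0·R_L) = √(300 × 1720) = √516000
λ = 0.8·c/f = 0.0833 m, so l = λ/4 = 0.0208 m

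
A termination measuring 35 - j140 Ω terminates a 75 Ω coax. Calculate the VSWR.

VSWR ≈ 9.98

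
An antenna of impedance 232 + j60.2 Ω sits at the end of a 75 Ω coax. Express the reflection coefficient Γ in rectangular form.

Γ ≈ 0.529 + j0.0923

Γ = (Z_L − Z_0)/(Z_L + Z_0) = (157 + j60.2)/(307 + j60.2)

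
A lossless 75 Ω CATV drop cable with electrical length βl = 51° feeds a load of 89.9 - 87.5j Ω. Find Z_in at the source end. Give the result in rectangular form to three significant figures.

Z_in ≈ 27.9 − j14.8 Ω

tan(βl) = tan(51°) = 1.23
Z_in = Z_0·(Z_L + jZ_0·tanβl)/(Z_0 + jZ_L·tanβl)
     = 75·(89.9 + j5.12)/(183 + j111)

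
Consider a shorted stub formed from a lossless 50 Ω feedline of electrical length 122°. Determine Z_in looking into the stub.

Z_in ≈ −j80 Ω

tan(βl) = -1.6
For a shorted stub, Z_in = jZ_0·tan(βl)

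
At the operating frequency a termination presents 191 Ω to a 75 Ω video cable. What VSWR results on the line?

VSWR ≈ 2.55

For a purely resistive load, VSWR = R_L/Z_0 or Z_0/R_L (whichever > 1) = 191/75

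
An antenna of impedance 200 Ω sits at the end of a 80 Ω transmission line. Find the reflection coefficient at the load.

Γ = 0.429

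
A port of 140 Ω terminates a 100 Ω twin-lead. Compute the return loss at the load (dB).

RL ≈ 15.6 dB

Γ = (140 − 100)/(140 + 100) = 0.167
RL = −20·log₁₀|Γ| = −20·log₁₀(0.167)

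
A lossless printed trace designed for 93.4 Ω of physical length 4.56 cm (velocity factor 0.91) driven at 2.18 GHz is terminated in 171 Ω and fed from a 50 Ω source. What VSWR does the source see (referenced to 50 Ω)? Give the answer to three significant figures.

λ = v/f = 0.91·c / 2.18 GHz = 0.125 m
βl = 2π·l/λ = 2π × 0.364 = 131°
tan(βl) = -1.15
Z_in = Z_0·(Z_L + jZ_0·tanβl)/(Z_0 + jZ_L·tanβl) = 73.2 + j46.6 Ω
Γ_s = (Z_in − Z_s)/(Z_in + Z_s) = (23.2 + j46.6)/(123 + j46.6), |Γ_s| = 0.395
VSWR = (1 + |Γ_s|)/(1 − |Γ_s|)

VSWR ≈ 2.31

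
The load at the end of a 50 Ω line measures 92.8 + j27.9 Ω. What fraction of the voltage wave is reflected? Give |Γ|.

|Γ| ≈ 0.351

Γ = (Z_L − Z_0)/(Z_L + Z_0) = (42.8 + j27.9)/(142.8 + j27.9)
|Γ| = 51.1/146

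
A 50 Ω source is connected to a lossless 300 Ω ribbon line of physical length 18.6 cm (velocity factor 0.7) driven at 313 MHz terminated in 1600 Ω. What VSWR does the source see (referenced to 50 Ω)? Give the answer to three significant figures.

VSWR ≈ 2.48

λ = v/f = 0.7·c / 313 MHz = 0.671 m
βl = 2π·l/λ = 2π × 0.277 = 99.8°
tan(βl) = -5.79
Z_in = Z_0·(Z_L + jZ_0·tanβl)/(Z_0 + jZ_L·tanβl) = 57.9 + j50 Ω
Γ_s = (Z_in − Z_s)/(Z_in + Z_s) = (7.87 + j50)/(108 + j50), |Γ_s| = 0.425
VSWR = (1 + |Γ_s|)/(1 − |Γ_s|)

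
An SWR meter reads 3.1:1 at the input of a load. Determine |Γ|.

|Γ| ≈ 0.512

|Γ| = (S − 1)/(S + 1) = (3.1 − 1)/(3.1 + 1) = 2.1/4.1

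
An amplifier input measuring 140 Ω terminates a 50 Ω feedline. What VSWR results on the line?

VSWR ≈ 2.8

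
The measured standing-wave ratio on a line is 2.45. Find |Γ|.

|Γ| = (S − 1)/(S + 1) = (2.45 − 1)/(2.45 + 1) = 1.45/3.45

|Γ| ≈ 0.42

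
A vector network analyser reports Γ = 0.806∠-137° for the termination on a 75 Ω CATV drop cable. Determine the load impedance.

Z_L ≈ 9.29 − j29.2 Ω

Z_L = Z_0·(1 + Γ)/(1 − Γ) = 75·(0.411 − j0.55)/(1.59 + j0.55)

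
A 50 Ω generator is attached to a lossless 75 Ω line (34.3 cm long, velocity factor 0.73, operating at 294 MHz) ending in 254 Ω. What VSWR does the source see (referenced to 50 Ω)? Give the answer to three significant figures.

λ = v/f = 0.73·c / 294 MHz = 0.745 m
βl = 2π·l/λ = 2π × 0.46 = 166°
tan(βl) = -0.254
Z_in = Z_0·(Z_L + jZ_0·tanβl)/(Z_0 + jZ_L·tanβl) = 156 + j115 Ω
Γ_s = (Z_in − Z_s)/(Z_in + Z_s) = (106 + j115)/(206 + j115), |Γ_s| = 0.662
VSWR = (1 + |Γ_s|)/(1 − |Γ_s|)

VSWR ≈ 4.92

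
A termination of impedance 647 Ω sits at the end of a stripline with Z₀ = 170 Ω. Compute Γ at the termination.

Γ = (Z_L − Z_0)/(Z_L + Z_0) = (647 − 170)/(647 + 170) = 477/817

Γ = 0.584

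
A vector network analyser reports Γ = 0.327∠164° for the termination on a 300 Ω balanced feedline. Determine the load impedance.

Z_L ≈ 154 + j31.2 Ω

Z_L = Z_0·(1 + Γ)/(1 − Γ) = 300·(0.686 + j0.0901)/(1.31 − j0.0901)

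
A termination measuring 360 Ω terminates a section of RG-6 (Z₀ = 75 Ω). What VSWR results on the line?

VSWR ≈ 4.8

For a purely resistive load, VSWR = R_L/Z_0 or Z_0/R_L (whichever > 1) = 360/75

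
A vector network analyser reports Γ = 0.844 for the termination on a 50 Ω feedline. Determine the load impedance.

Z_L ≈ 591 Ω

Z_L = Z_0·(1 + Γ)/(1 − Γ) = 50·(1.84)/(0.156)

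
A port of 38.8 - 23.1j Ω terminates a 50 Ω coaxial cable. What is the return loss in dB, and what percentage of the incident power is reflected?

Γ = (-11.2 − j23.1)/(88.8 − j23.1), |Γ| = 0.28
RL = −20·log₁₀(0.28) = 11.1 dB
P_refl/P_inc = |Γ|² = 0.0783

RL ≈ 11.1 dB; 7.83% of incident power reflected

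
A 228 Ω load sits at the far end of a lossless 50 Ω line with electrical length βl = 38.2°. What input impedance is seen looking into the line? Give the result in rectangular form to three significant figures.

tan(βl) = tan(38.2°) = 0.787
Z_in = Z_0·(Z_L + jZ_0·tanβl)/(Z_0 + jZ_L·tanβl)
     = 50·(228 + j39.3)/(50 + j179)

Z_in ≈ 26.6 − j56.1 Ω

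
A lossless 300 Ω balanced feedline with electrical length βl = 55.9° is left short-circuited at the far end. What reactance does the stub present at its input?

X_in ≈ 443 Ω (inductive)

tan(βl) = 1.48
For a short-circuited stub, Z_in = jZ_0·tan(βl)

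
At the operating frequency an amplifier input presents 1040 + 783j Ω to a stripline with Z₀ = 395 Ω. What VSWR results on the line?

VSWR ≈ 4.27

Γ = (Z_L − Z_0)/(Z_L + Z_0) = (645 + j783)/(1435 + j783)
|Γ| = 1010/1630 = 0.621
VSWR = (1 + |Γ|)/(1 − |Γ|) = 1.62/0.379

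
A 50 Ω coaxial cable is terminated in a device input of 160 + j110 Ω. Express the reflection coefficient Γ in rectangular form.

Γ ≈ 0.626 + j0.196

Γ = (Z_L − Z_0)/(Z_L + Z_0) = (110 + j110)/(210 + j110)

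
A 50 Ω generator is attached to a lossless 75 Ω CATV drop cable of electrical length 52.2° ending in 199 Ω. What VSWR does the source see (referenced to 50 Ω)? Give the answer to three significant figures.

VSWR ≈ 2.67

tan(βl) = 1.29
Z_in = Z_0·(Z_L + jZ_0·tanβl)/(Z_0 + jZ_L·tanβl) = 41.7 − j46 Ω
Γ_s = (Z_in − Z_s)/(Z_in + Z_s) = (-8.29 − j46)/(91.7 − j46), |Γ_s| = 0.455
VSWR = (1 + |Γ_s|)/(1 − |Γ_s|)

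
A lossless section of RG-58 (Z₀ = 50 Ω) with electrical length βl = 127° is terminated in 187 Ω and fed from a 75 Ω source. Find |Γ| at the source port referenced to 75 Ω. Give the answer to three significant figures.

tan(βl) = -1.33
Z_in = Z_0·(Z_L + jZ_0·tanβl)/(Z_0 + jZ_L·tanβl) = 20.1 + j33.6 Ω
Γ_s = (Z_in − Z_s)/(Z_in + Z_s) = (-54.9 + j33.6)/(95.1 + j33.6), |Γ_s| = 0.638

|Γ| ≈ 0.638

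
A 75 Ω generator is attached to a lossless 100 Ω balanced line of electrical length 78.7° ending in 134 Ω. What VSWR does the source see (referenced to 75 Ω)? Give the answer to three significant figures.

VSWR ≈ 1.12

tan(βl) = 5
Z_in = Z_0·(Z_L + jZ_0·tanβl)/(Z_0 + jZ_L·tanβl) = 75.9 − j8.66 Ω
Γ_s = (Z_in − Z_s)/(Z_in + Z_s) = (0.918 − j8.66)/(151 − j8.66), |Γ_s| = 0.0576
VSWR = (1 + |Γ_s|)/(1 − |Γ_s|)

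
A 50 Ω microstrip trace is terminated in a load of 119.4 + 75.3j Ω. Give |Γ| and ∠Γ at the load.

Γ ≈ 0.552 ∠ 23.4°

Γ = (Z_L − Z_0)/(Z_L + Z_0) = (69.4 + j75.3)/(169.4 + j75.3)
|Γ| = 102/185 = 0.552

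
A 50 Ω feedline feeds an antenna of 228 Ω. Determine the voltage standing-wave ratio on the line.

For a purely resistive load, VSWR = R_L/Z_0 or Z_0/R_L (whichever > 1) = 228/50

VSWR ≈ 4.56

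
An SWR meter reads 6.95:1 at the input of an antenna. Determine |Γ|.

|Γ| = (S − 1)/(S + 1) = (6.95 − 1)/(6.95 + 1) = 5.95/7.95

|Γ| ≈ 0.748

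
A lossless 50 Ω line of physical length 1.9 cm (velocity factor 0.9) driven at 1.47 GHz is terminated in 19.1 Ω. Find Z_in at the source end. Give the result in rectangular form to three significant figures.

λ = v/f = 0.9·c / 1.47 GHz = 0.184 m
βl = 2π·l/λ = 2π × 0.103 = 37.2°
tan(βl) = tan(37.2°) = 0.76
Z_in = Z_0·(Z_L + jZ_0·tanβl)/(Z_0 + jZ_L·tanβl)
     = 50·(19.1 + j38)/(50 + j14.5)

Z_in ≈ 27.8 + j29.9 Ω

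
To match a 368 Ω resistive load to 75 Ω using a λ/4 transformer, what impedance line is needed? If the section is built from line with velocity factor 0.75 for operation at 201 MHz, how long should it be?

Z_qwt ≈ 166 Ω; length ≈ 28 cm

Z_qwt = √(Z_0·R_L) = √(75 × 368) = √27600
λ = 0.75·c/f = 1.12 m, so l = λ/4 = 0.28 m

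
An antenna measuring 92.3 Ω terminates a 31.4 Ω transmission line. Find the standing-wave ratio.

For a purely resistive load, VSWR = R_L/Z_0 or Z_0/R_L (whichever > 1) = 92.3/31.4

VSWR ≈ 2.94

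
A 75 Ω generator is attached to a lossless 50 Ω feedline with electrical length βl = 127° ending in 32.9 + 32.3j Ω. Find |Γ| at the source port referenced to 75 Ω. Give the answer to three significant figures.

|Γ| ≈ 0.558

tan(βl) = -1.33
Z_in = Z_0·(Z_L + jZ_0·tanβl)/(Z_0 + jZ_L·tanβl) = 21.6 − j8.19 Ω
Γ_s = (Z_in − Z_s)/(Z_in + Z_s) = (-53.4 − j8.19)/(96.6 − j8.19), |Γ_s| = 0.558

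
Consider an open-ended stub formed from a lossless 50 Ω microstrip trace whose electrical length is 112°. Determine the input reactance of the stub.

X_in ≈ 20.2 Ω (inductive)

tan(βl) = -2.48
For an open-ended stub, Z_in = −jZ_0·cot(βl) = −jZ_0/tan(βl)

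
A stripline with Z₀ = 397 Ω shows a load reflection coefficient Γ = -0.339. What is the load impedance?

Z_L = Z_0·(1 + Γ)/(1 − Γ) = 397·(0.661)/(1.34)

Z_L ≈ 196 Ω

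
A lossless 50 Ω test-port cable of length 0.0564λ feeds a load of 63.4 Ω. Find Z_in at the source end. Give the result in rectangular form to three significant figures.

βl = 2π × 0.0564 = 20.3°
tan(βl) = tan(20.3°) = 0.37
Z_in = Z_0·(Z_L + jZ_0·tanβl)/(Z_0 + jZ_L·tanβl)
     = 50·(63.4 + j18.5)/(50 + j23.5)

Z_in ≈ 59.1 − j9.22 Ω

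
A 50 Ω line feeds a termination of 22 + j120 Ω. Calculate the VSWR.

VSWR ≈ 15.7

Γ = (Z_L − Z_0)/(Z_L + Z_0) = (-28 + j120)/(72 + j120)
|Γ| = 123/140 = 0.881
VSWR = (1 + |Γ|)/(1 − |Γ|) = 1.88/0.119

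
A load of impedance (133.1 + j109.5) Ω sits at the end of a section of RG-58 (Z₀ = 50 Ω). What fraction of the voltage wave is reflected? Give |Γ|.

|Γ| ≈ 0.644

Γ = (Z_L − Z_0)/(Z_L + Z_0) = (83.1 + j109.5)/(183.1 + j109.5)
|Γ| = 137/213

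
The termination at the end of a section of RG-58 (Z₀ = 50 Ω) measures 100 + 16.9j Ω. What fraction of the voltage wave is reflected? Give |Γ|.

|Γ| ≈ 0.35

Γ = (Z_L − Z_0)/(Z_L + Z_0) = (50 + j16.9)/(150 + j16.9)
|Γ| = 52.8/151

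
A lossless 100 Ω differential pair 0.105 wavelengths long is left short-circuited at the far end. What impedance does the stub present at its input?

βl = 2π × 0.105 = 37.8°
tan(βl) = 0.776
For a short-circuited stub, Z_in = jZ_0·tan(βl)

Z_in ≈ +j77.6 Ω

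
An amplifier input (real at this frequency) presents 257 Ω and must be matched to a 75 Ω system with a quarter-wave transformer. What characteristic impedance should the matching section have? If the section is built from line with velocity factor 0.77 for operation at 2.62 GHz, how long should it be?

Z_qwt ≈ 139 Ω; length ≈ 2.2 cm

Z_qwt = √(Z_0·R_L) = √(75 × 257) = √19280
λ = 0.77·c/f = 0.0882 m, so l = λ/4 = 0.022 m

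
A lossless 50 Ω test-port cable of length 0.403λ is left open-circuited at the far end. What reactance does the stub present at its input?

X_in ≈ 71.6 Ω (inductive)

βl = 2π × 0.403 = 145°
tan(βl) = -0.698
For an open-circuited stub, Z_in = −jZ_0·cot(βl) = −jZ_0/tan(βl)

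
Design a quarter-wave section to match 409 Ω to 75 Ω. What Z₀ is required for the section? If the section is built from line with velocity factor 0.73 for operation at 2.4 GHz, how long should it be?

Z_qwt ≈ 175 Ω; length ≈ 2.28 cm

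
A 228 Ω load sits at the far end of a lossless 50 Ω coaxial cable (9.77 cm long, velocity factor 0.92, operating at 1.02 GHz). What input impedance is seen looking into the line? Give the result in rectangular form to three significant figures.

Z_in ≈ 18.1 + j38.6 Ω

λ = v/f = 0.92·c / 1.02 GHz = 0.271 m
βl = 2π·l/λ = 2π × 0.361 = 130°
tan(βl) = tan(130°) = -1.19
Z_in = Z_0·(Z_L + jZ_0·tanβl)/(Z_0 + jZ_L·tanβl)
     = 50·(228 − j59.6)/(50 − j272)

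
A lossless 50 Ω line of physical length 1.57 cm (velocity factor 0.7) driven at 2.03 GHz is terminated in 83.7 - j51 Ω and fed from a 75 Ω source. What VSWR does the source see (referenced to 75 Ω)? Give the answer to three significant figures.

λ = v/f = 0.7·c / 2.03 GHz = 0.103 m
βl = 2π·l/λ = 2π × 0.152 = 54.6°
tan(βl) = 1.41
Z_in = Z_0·(Z_L + jZ_0·tanβl)/(Z_0 + jZ_L·tanβl) = 21.7 − j13 Ω
Γ_s = (Z_in − Z_s)/(Z_in + Z_s) = (-53.3 − j13)/(96.7 − j13), |Γ_s| = 0.562
VSWR = (1 + |Γ_s|)/(1 − |Γ_s|)

VSWR ≈ 3.57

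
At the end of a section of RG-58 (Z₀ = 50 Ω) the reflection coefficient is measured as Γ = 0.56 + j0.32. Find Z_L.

Z_L = Z_0·(1 + Γ)/(1 − Γ) = 50·(1.56 + j0.32)/(0.44 − j0.32)

Z_L ≈ 98.6 + j108 Ω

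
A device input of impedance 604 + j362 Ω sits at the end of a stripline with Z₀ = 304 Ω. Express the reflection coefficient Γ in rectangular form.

Γ = (Z_L − Z_0)/(Z_L + Z_0) = (300 + j362)/(908 + j362)

Γ ≈ 0.422 + j0.23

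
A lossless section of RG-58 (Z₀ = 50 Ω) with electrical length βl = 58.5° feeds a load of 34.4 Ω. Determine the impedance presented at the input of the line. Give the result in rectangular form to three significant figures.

tan(βl) = tan(58.5°) = 1.63
Z_in = Z_0·(Z_L + jZ_0·tanβl)/(Z_0 + jZ_L·tanβl)
     = 50·(34.4 + j81.6)/(50 + j56.1)

Z_in ≈ 55.7 + j19 Ω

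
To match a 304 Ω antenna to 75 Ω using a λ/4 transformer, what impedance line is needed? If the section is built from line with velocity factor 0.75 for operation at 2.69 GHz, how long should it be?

Z_qwt = √(Z_0·R_L) = √(75 × 304) = √22800
λ = 0.75·c/f = 0.0836 m, so l = λ/4 = 0.0209 m

Z_qwt ≈ 151 Ω; length ≈ 2.09 cm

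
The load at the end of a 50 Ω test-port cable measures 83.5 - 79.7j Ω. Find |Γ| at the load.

|Γ| ≈ 0.556

Γ = (Z_L − Z_0)/(Z_L + Z_0) = (33.5 − j79.7)/(133.5 − j79.7)
|Γ| = 86.5/155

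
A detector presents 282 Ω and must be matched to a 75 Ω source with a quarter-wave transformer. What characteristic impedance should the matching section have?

Z_qwt ≈ 145 Ω

Z_qwt = √(Z_0·R_L) = √(75 × 282) = √21150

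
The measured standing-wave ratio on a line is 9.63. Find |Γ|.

|Γ| ≈ 0.812

|Γ| = (S − 1)/(S + 1) = (9.63 − 1)/(9.63 + 1) = 8.63/10.6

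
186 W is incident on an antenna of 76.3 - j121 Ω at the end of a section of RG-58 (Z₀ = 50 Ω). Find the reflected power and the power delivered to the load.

P_reflected ≈ 93.2 W; P_delivered ≈ 92.8 W

|Γ| = |(26.3 − j121)/(126.3 − j121)| = 0.708
|Γ|² = 0.501
P_refl = |Γ|²·P_inc = 93.2 W, P_del = (1 − |Γ|²)·P_inc = 92.8 W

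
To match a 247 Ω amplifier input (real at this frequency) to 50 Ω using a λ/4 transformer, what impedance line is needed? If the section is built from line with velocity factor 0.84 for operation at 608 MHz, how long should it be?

Z_qwt = √(Z_0·R_L) = √(50 × 247) = √12350
λ = 0.84·c/f = 0.414 m, so l = λ/4 = 0.104 m

Z_qwt ≈ 111 Ω; length ≈ 10.4 cm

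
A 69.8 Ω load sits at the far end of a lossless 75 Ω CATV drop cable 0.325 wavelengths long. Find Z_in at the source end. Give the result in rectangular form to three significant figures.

βl = 2π × 0.325 = 117°
tan(βl) = tan(117°) = -1.96
Z_in = Z_0·(Z_L + jZ_0·tanβl)/(Z_0 + jZ_L·tanβl)
     = 75·(69.8 − j147)/(75 − j137)

Z_in ≈ 78.1 − j4.54 Ω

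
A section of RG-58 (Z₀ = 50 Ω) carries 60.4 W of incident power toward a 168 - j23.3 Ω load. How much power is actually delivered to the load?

P_delivered ≈ 42.2 W

|Γ| = |(118 − j23.3)/(218 − j23.3)| = 0.549
|Γ|² = 0.301
P_refl = |Γ|²·P_inc = 18.2 W, P_del = (1 − |Γ|²)·P_inc = 42.2 W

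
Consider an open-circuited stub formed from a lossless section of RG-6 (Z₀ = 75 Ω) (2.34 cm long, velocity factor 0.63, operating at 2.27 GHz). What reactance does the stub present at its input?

λ = v/f = 0.63·c / 2.27 GHz = 0.0833 m
βl = 2π·l/λ = 2π × 0.281 = 101°
tan(βl) = -5.06
For an open-circuited stub, Z_in = −jZ_0·cot(βl) = −jZ_0/tan(βl)

X_in ≈ 14.8 Ω (inductive)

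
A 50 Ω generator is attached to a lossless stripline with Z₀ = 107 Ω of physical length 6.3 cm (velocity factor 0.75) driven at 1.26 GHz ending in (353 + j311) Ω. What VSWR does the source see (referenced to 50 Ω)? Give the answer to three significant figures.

λ = v/f = 0.75·c / 1.26 GHz = 0.179 m
βl = 2π·l/λ = 2π × 0.353 = 127°
tan(βl) = -1.33
Z_in = Z_0·(Z_L + jZ_0·tanβl)/(Z_0 + jZ_L·tanβl) = 22.8 + j55.4 Ω
Γ_s = (Z_in − Z_s)/(Z_in + Z_s) = (-27.2 + j55.4)/(72.8 + j55.4), |Γ_s| = 0.674
VSWR = (1 + |Γ_s|)/(1 − |Γ_s|)

VSWR ≈ 5.14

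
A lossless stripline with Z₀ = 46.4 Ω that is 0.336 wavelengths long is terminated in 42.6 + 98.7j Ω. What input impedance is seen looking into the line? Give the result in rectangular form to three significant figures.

Z_in ≈ 7 + j7.05 Ω

βl = 2π × 0.336 = 121°
tan(βl) = tan(121°) = -1.67
Z_in = Z_0·(Z_L + jZ_0·tanβl)/(Z_0 + jZ_L·tanβl)
     = 46.4·(42.6 + j21.4)/(211 − j71)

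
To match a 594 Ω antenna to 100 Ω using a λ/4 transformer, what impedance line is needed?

Z_qwt ≈ 244 Ω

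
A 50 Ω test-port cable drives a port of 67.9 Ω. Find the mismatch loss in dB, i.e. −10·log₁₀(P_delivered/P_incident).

Γ = (67.9 − 50)/(67.9 + 50) = 0.152
|Γ|² = 0.0231, so P_del/P_inc = 1 − |Γ|² = 0.977
ML = −10·log₁₀(1 − |Γ|²)

mismatch loss ≈ 0.101 dB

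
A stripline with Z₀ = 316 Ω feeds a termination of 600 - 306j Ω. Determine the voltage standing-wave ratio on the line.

Γ = (Z_L − Z_0)/(Z_L + Z_0) = (284 − j306)/(916 − j306)
|Γ| = 417/966 = 0.432
VSWR = (1 + |Γ|)/(1 − |Γ|) = 1.43/0.568

VSWR ≈ 2.52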